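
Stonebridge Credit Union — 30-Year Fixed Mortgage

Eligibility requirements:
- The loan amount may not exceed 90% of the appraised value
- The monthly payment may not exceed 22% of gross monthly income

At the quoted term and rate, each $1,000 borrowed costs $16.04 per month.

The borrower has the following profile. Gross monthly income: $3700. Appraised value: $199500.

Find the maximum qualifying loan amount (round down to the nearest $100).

$50,700

Payment cap: 22% × $3,700 = $814/month.
At $16.04 per $1,000, that supports 814/16.04 × 1,000 ≈ $50,748 → $50,700.
LTV cap: 90% × $199,500 = $179,550 → $179,500.
Binding constraint: payment-to-income.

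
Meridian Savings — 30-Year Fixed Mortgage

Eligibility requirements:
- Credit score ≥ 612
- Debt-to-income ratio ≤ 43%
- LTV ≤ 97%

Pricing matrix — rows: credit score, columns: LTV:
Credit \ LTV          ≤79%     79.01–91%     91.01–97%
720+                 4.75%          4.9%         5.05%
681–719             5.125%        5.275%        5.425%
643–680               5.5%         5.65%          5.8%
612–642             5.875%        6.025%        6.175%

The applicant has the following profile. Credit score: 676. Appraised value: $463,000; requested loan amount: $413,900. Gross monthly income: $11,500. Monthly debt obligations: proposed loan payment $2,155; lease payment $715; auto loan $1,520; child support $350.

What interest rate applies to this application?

5.65%

Credit score 676 ≥ 612; Total monthly debts = (2,155 + 715 + 1,520 + 350) = 4,740. DTI = 4,740/11,500 = 41.2% ≤ 43%
LTV = 413,900/463,000 = 89.4% ≤ 97%
Score 676 is in the 643–680 band; LTV 89.4% is in the 79.01–91% band → 5.65%.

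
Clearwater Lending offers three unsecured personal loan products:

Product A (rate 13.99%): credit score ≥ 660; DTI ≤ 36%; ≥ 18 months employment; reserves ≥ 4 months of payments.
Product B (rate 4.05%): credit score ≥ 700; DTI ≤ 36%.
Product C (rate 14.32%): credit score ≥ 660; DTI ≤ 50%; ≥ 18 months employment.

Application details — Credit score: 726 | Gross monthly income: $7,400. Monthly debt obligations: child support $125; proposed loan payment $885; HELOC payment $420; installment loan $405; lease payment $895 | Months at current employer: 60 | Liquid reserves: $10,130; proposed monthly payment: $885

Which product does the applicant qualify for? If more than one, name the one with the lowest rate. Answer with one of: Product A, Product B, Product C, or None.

Product C

Total debts = (125 + 885 + 420 + 405 + 895) = 2,730; DTI = 2,730/7,400 = 36.9%.
Reserves = 10,130/885 = 11.4 months.
Product A: score 726 ≥ 660; DTI 36.9% > 36%; employment 60 ≥ 18 mo; reserves 11.4 ≥ 4 mo → does not qualify.
Product B: score 726 ≥ 700; DTI 36.9% > 36% → does not qualify.
Product C: score 726 ≥ 660; DTI 36.9% ≤ 50%; employment 60 ≥ 18 mo → qualifies.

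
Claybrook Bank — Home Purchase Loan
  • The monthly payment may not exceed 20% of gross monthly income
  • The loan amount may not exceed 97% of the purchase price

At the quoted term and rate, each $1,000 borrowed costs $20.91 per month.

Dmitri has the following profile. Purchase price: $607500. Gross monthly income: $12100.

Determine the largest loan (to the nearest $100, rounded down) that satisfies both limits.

Payment cap: 20% × $12,100 = $2,420/month.
At $20.91 per $1,000, that supports 2,420/20.91 × 1,000 ≈ $115,734 → $115,700.
LTV cap: 97% × $607,500 = $589,275 → $589,200.
Binding constraint: payment-to-income.

$115,700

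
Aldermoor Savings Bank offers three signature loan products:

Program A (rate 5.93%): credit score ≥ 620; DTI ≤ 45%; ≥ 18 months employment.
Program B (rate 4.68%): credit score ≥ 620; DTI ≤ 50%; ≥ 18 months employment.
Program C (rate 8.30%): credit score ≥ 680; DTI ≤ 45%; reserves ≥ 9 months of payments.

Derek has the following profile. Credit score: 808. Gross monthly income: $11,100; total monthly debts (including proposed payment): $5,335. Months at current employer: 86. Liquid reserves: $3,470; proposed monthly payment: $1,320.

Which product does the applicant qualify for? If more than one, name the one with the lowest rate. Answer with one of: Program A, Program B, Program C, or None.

DTI = 5,335/11,100 = 48.1%.
Reserves = 3,470/1,320 = 2.6 months.
Program A: score 808 ≥ 620; DTI 48.1% > 45%; employment 86 ≥ 18 mo → does not qualify.
Program B: score 808 ≥ 620; DTI 48.1% ≤ 50%; employment 86 ≥ 18 mo → qualifies.
Program C: score 808 ≥ 680; DTI 48.1% > 45%; reserves 2.6 < 9 mo → does not qualify.

Program B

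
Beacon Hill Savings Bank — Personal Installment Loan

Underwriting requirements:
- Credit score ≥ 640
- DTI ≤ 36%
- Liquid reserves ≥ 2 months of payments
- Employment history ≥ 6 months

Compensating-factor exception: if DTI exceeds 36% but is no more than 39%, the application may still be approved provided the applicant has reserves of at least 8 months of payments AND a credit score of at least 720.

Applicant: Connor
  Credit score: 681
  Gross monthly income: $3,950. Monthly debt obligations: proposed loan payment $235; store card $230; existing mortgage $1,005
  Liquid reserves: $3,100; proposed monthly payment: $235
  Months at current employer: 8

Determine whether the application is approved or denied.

Denied

Credit score 681 ≥ 640 (meets base)
Total debts = (235 + 230 + 1,005) = 1,470. DTI = 1,470/3,950 = 37.2% > 36% — standard DTI limit exceeded.
Reserves: 3,100 ÷ 235 = 13.2 months (meets 2-month minimum)
Employment 8 ≥ 6 months
37.2% falls in the override range (36%–39%), so the compensating-factor test applies.
Reserves 13.2 ≥ 8 months; credit score 681 < 720.
Override conditions not both satisfied; exception does not apply.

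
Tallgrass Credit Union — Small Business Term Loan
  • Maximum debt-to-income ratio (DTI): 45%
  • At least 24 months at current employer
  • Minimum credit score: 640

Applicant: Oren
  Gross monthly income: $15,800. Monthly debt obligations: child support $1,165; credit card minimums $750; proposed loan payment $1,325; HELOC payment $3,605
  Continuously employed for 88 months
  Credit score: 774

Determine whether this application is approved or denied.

Approved

Total monthly debts = (1,165 + 750 + 1,325 + 3,605) = 6,845. DTI: 6,845 ÷ 15,800 = 43.3%, within the 45% cap
Employment 88 ≥ 24 months
Credit score 774 ≥ 640 (meets)
All criteria satisfied.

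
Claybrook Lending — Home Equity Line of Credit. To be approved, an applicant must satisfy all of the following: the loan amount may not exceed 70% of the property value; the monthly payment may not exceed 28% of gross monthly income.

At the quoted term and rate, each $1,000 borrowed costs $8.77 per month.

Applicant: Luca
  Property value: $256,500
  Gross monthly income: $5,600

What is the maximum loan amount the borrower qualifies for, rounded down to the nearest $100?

Payment cap: 28% × $5,600 = $1,568/month.
At $8.77 per $1,000, that supports 1,568/8.77 × 1,000 ≈ $178,791 → $178,700.
LTV cap: 70% × $256,500 = $179,550 → $179,500.
Binding constraint: payment-to-income.

$178,700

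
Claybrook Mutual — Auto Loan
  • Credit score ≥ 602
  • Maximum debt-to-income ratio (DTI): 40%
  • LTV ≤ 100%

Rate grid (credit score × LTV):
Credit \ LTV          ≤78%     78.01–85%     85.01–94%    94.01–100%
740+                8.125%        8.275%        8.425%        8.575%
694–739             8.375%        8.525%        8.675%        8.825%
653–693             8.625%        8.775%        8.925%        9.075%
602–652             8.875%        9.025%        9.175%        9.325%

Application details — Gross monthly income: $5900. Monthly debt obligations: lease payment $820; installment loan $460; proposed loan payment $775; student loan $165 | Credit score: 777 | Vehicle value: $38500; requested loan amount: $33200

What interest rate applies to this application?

8.425%

Credit score 777 ≥ 602; Total monthly debts = (820 + 460 + 775 + 165) = 2,220. DTI: 2,220 ÷ 5,900 = 37.6%, within the 40% cap
Loan-to-value = 33,200/38,500 = 86.2% — pass (100% max)
Credit 777 → row 740+; LTV 86.2% → column 85.01–94%. Grid cell → 8.425%.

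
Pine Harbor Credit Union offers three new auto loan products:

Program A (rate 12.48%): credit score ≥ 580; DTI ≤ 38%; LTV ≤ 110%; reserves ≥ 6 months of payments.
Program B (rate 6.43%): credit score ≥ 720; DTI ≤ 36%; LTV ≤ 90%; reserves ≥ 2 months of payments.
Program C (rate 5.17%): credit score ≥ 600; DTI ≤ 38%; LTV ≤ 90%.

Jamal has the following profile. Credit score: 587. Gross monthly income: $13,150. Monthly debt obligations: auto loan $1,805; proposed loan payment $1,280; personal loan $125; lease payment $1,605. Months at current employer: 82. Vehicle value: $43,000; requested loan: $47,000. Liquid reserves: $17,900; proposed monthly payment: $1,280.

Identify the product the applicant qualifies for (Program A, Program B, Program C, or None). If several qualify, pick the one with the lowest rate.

Program A

Total debts = (1,805 + 1,280 + 125 + 1,605) = 4,815; DTI = 4,815/13,150 = 36.6%.
LTV = 47,000/43,000 = 109.3%.
Reserves = 17,900/1,280 = 14.0 months.
Program A: score 587 ≥ 580; DTI 36.6% ≤ 38%; LTV 109.3% ≤ 110%; reserves 14.0 ≥ 6 mo → qualifies.
Program B: score 587 < 720; DTI 36.6% > 36%; LTV 109.3% > 90%; reserves 14.0 ≥ 2 mo → does not qualify.
Program C: score 587 < 600; DTI 36.6% ≤ 38%; LTV 109.3% > 90% → does not qualify.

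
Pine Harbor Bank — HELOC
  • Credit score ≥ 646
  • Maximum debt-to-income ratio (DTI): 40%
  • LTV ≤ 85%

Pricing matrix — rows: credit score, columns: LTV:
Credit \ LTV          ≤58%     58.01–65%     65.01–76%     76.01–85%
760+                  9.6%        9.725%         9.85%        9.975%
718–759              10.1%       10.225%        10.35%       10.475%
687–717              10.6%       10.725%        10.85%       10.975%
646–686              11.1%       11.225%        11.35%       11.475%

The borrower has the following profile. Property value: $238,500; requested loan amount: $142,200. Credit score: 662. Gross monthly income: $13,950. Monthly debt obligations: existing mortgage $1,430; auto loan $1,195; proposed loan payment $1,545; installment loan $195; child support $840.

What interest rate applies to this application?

Credit score 662 ≥ 646; Total monthly debts = (1,430 + 1,195 + 1,545 + 195 + 840) = 5,205. DTI = 5,205/13,950 = 37.3% ≤ 40%
LTV: 142,200 ÷ 238,500 = 59.6%, within 85% cap
Score 662 is in the 646–686 band; LTV 59.6% is in the 58.01–65% band → 11.225%.

11.225%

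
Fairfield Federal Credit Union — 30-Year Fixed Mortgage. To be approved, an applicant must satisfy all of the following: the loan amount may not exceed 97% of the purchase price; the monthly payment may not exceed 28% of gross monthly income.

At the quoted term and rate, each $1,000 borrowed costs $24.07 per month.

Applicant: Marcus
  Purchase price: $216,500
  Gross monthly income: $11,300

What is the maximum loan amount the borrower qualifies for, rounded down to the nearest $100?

$131,400

Payment cap: 28% × $11,300 = $3,164/month.
At $24.07 per $1,000, that supports 3,164/24.07 × 1,000 ≈ $131,449 → $131,400.
LTV cap: 97% × $216,500 = $210,005 → $210,000.
Binding constraint: payment-to-income.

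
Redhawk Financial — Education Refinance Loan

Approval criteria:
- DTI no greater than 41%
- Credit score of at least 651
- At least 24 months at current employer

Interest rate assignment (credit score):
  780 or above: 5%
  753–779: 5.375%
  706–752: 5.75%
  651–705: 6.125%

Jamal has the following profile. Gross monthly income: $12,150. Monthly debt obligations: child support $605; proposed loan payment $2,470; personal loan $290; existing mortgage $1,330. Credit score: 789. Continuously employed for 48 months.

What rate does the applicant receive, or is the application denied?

Approved at 5%

Credit score 789 ≥ 651 (meets minimum)
Employment 48 ≥ 24 months
Total monthly debts = (605 + 2,470 + 290 + 1,330) = 4,695. DTI: 4,695 ÷ 12,150 = 38.6%, within the 41% cap
All requirements met. Score 789 falls in the 780 or above tier → 5%.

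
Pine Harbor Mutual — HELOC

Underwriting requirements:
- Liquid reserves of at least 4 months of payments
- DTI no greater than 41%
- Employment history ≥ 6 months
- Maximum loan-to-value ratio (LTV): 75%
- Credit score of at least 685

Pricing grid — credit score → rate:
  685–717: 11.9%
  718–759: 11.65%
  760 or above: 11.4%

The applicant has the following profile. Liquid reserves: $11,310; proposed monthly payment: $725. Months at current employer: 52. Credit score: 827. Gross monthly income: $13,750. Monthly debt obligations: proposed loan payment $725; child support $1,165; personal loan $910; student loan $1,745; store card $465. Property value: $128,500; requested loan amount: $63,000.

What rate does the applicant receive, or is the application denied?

Credit score 827 ≥ 685 (meets minimum)
Total monthly debts = (725 + 1,165 + 910 + 1,745 + 465) = 5,010. DTI = 5,010/13,750 = 36.4% ≤ 41%
LTV = 63,000/128,500 = 49% ≤ 75%
Employment 52 ≥ 6 months
Reserves: 11,310 ÷ 725 = 15.6 months (meets 4-month minimum)
All requirements met. Score 827 falls in the 760 or above tier → 11.4%.

Approved at 11.4%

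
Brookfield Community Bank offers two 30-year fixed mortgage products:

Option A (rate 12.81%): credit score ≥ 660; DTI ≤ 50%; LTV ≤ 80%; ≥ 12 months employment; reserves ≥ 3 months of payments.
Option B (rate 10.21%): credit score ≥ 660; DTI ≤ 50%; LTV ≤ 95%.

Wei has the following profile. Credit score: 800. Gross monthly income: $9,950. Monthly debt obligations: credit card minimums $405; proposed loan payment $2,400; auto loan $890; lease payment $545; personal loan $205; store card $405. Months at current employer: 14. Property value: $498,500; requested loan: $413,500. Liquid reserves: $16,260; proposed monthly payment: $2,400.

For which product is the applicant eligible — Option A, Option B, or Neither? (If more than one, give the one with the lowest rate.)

Option B

Total debts = (405 + 2,400 + 890 + 545 + 205 + 405) = 4,850; DTI = 4,850/9,950 = 48.7%.
LTV = 413,500/498,500 = 82.9%.
Reserves = 16,260/2,400 = 6.8 months.
Option A: score 800 ≥ 660; DTI 48.7% ≤ 50%; LTV 82.9% > 80%; employment 14 ≥ 12 mo; reserves 6.8 ≥ 3 mo → does not qualify.
Option B: score 800 ≥ 660; DTI 48.7% ≤ 50%; LTV 82.9% ≤ 95% → qualifies.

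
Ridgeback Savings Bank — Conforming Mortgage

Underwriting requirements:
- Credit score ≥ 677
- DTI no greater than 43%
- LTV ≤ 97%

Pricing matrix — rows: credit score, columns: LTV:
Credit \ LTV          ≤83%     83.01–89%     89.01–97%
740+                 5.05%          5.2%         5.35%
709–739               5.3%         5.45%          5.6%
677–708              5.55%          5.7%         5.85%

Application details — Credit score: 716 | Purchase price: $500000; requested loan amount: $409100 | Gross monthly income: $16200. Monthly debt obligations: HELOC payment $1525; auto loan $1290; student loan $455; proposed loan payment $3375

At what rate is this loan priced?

5.3%

Credit score 716 ≥ 677; Total monthly debts = (1,525 + 1,290 + 455 + 3,375) = 6,645. DTI = 6,645/16,200 = 41% ≤ 43%
Loan-to-value = 409,100/500,000 = 81.8% — pass (97% max)
Score 716 is in the 709–739 band; LTV 81.8% is in the ≤83% band → 5.3%.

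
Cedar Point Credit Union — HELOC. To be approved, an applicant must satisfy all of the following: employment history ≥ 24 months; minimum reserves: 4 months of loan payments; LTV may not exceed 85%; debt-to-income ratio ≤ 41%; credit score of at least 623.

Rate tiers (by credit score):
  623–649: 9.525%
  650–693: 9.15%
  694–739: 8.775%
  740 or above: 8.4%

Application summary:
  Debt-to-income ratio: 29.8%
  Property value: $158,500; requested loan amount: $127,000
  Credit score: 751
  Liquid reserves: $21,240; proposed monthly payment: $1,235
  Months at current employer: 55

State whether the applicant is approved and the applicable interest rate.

Credit score 751 ≥ 623 (meets minimum)
Reserves: 21,240 ÷ 1,235 = 17.2 months (meets 4-month minimum)
Employment 55 ≥ 24 months
LTV: 127,000 ÷ 158,500 = 80.1%, within 85% cap
DTI 29.8% is within the 41% limit
All requirements met. Score 751 falls in the 740 or above tier → 8.4%.

Approved at 8.4%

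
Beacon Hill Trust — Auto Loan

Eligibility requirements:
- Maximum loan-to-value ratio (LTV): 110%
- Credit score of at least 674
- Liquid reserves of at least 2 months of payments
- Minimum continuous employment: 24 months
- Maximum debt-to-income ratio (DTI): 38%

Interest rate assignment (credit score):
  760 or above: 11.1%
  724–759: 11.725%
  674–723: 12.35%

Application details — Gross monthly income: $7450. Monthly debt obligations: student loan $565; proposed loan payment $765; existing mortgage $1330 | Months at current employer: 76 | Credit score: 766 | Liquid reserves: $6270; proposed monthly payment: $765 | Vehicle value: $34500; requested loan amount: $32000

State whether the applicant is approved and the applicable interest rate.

Approved at 11.1%

Credit score 766 ≥ 674 (meets minimum)
Employment 76 ≥ 24 months
Loan-to-value = 32,000/34,500 = 92.8% — pass (110% max)
Liquid reserves cover 6,270/765 = 8.2 months — ≥ 2 required
Total monthly debts = (565 + 765 + 1,330) = 2,660. Debt-to-income = 2,660/7,450 = 35.7% — meets 38% limit
All requirements met. Score 766 falls in the 760 or above tier → 11.1%.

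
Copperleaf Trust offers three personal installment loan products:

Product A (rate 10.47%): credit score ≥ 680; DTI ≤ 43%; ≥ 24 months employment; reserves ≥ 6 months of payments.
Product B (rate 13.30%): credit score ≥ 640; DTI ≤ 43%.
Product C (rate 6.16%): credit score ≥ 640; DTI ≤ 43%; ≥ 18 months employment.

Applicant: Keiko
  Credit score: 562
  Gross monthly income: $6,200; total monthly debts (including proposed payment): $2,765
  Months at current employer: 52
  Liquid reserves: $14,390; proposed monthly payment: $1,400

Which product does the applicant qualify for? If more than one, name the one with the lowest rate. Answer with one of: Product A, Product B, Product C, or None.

DTI = 2,765/6,200 = 44.6%.
Reserves = 14,390/1,400 = 10.3 months.
Product A: score 562 < 680; DTI 44.6% > 43%; employment 52 ≥ 24 mo; reserves 10.3 ≥ 6 mo → does not qualify.
Product B: score 562 < 640; DTI 44.6% > 43% → does not qualify.
Product C: score 562 < 640; DTI 44.6% > 43%; employment 52 ≥ 18 mo → does not qualify.

None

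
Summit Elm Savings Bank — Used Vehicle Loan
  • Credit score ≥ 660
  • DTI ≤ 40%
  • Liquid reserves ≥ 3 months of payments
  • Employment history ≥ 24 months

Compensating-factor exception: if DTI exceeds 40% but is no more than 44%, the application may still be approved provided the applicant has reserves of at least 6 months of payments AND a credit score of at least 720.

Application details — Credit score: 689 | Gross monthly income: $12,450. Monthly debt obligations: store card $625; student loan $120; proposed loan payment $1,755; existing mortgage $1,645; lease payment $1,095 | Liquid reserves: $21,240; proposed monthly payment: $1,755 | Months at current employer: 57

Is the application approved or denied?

Credit score 689 ≥ 660 (meets base)
Total debts = (625 + 120 + 1,755 + 1,645 + 1,095) = 5,240. DTI = 5,240/12,450 = 42.1% > 40% — standard DTI limit exceeded.
Reserves = 21,240/1,755 = 12.1 months ≥ 3
Employment 57 ≥ 24 months
DTI 42.1% is within the 40%–44% exception band; checking compensating factors.
Override check — reserves: 12.1 mo (ok); score: 689 (below 720).
Compensating-factor requirement not fully met.

Denied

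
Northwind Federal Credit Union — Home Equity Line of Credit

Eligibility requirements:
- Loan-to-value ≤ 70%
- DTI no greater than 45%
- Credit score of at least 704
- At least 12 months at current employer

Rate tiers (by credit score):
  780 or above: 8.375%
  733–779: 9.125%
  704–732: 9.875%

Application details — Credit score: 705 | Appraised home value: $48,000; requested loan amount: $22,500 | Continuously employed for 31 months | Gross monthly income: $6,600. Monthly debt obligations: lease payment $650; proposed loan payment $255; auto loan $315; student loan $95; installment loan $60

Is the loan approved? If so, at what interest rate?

Credit score 705 ≥ 704 (meets minimum)
Loan-to-value = 22,500/48,000 = 46.9% — pass (70% max)
Total monthly debts = (650 + 255 + 315 + 95 + 60) = 1,375. Debt-to-income = 1,375/6,600 = 20.8% — meets 45% limit
Employment 31 ≥ 12 months
All requirements met. Score 705 falls in the 704–732 tier → 9.875%.

Approved at 9.875%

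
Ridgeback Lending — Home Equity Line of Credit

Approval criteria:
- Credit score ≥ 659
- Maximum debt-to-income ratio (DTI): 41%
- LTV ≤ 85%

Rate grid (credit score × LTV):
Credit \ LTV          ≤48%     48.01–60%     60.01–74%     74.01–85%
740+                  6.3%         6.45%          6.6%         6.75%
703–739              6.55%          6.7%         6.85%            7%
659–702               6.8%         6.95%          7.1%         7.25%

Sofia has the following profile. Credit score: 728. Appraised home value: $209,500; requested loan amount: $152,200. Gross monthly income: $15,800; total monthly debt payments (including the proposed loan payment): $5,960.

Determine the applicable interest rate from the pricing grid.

Credit score 728 ≥ 659; Debt-to-income = 5,960/15,800 = 37.7% — meets 41% limit
Loan-to-value = 152,200/209,500 = 72.6% — pass (85% max)
Row: 728 falls in 703–739. Column: 72.6% falls in 60.01–74%. Rate = 6.85%.

6.85%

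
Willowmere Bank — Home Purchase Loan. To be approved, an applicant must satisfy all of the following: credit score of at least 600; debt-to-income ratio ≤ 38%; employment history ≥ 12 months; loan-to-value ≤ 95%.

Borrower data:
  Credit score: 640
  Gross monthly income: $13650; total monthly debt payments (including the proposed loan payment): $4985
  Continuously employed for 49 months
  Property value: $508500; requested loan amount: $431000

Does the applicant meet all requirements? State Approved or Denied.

Approved

Credit score 640 ≥ 600 (meets)
Debt-to-income = 4,985/13,650 = 36.5% — meets 38% limit
Employment 49 ≥ 12 months
Loan-to-value = 431,000/508,500 = 84.8% — pass (95% max)
All criteria satisfied.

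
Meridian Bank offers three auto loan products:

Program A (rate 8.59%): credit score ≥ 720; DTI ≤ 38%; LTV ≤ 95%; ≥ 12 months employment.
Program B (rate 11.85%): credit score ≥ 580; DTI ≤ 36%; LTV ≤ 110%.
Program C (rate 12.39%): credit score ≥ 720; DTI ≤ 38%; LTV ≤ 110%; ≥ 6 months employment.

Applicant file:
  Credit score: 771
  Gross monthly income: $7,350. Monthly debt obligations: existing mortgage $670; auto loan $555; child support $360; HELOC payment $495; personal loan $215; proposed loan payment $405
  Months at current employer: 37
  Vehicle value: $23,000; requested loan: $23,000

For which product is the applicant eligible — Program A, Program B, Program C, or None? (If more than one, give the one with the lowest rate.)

Total debts = (670 + 555 + 360 + 495 + 215 + 405) = 2,700; DTI = 2,700/7,350 = 36.7%.
LTV = 23,000/23,000 = 100%.
Program A: score 771 ≥ 720; DTI 36.7% ≤ 38%; LTV 100% > 95%; employment 37 ≥ 12 mo → does not qualify.
Program B: score 771 ≥ 580; DTI 36.7% > 36%; LTV 100% ≤ 110% → does not qualify.
Program C: score 771 ≥ 720; DTI 36.7% ≤ 38%; LTV 100% ≤ 110%; employment 37 ≥ 6 mo → qualifies.

Program C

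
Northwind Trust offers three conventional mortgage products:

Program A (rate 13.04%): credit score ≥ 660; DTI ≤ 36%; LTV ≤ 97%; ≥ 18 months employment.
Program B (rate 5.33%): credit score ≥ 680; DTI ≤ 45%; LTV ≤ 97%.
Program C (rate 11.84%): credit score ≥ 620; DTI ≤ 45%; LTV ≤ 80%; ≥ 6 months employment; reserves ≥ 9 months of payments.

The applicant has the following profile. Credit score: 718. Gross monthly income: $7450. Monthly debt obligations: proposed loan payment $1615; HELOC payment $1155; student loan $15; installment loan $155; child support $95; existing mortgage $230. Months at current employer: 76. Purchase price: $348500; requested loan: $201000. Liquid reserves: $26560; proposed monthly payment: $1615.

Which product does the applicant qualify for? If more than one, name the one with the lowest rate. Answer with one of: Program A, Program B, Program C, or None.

Program B

Total debts = (1,615 + 1,155 + 15 + 155 + 95 + 230) = 3,265; DTI = 3,265/7,450 = 43.8%.
LTV = 201,000/348,500 = 57.7%.
Reserves = 26,560/1,615 = 16.4 months.
Program A: score 718 ≥ 660; DTI 43.8% > 36%; LTV 57.7% ≤ 97%; employment 76 ≥ 18 mo → does not qualify.
Program B: score 718 ≥ 680; DTI 43.8% ≤ 45%; LTV 57.7% ≤ 97% → qualifies.
Program C: score 718 ≥ 620; DTI 43.8% ≤ 45%; LTV 57.7% ≤ 80%; employment 76 ≥ 6 mo; reserves 16.4 ≥ 9 mo → qualifies.
Qualifying: Program B, Program C. Lowest rate is 5.33% → Program B.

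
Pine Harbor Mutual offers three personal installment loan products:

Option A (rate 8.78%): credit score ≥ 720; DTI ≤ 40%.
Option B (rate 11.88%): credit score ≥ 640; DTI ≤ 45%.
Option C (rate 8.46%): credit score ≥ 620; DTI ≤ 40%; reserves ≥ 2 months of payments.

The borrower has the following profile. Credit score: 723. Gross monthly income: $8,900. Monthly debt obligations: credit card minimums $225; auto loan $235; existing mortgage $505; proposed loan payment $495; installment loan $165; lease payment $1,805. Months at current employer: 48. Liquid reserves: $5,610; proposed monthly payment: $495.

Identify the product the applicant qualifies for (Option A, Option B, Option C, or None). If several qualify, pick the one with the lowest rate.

Option C

Total debts = (225 + 235 + 505 + 495 + 165 + 1,805) = 3,430; DTI = 3,430/8,900 = 38.5%.
Reserves = 5,610/495 = 11.3 months.
Option A: score 723 ≥ 720; DTI 38.5% ≤ 40% → qualifies.
Option B: score 723 ≥ 640; DTI 38.5% ≤ 45% → qualifies.
Option C: score 723 ≥ 620; DTI 38.5% ≤ 40%; reserves 11.3 ≥ 2 mo → qualifies.
Qualifying: Option A, Option B, Option C. Lowest rate is 8.46% → Option C.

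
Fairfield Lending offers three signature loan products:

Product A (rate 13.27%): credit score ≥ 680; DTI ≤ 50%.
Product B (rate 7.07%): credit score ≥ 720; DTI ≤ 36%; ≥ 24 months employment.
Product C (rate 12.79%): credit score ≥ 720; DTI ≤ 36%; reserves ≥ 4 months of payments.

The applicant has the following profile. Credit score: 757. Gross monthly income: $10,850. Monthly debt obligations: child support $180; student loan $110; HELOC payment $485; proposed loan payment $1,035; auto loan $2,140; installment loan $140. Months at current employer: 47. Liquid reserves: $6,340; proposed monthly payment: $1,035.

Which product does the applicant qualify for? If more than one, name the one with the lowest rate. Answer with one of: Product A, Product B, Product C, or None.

Total debts = (180 + 110 + 485 + 1,035 + 2,140 + 140) = 4,090; DTI = 4,090/10,850 = 37.7%.
Reserves = 6,340/1,035 = 6.1 months.
Product A: score 757 ≥ 680; DTI 37.7% ≤ 50% → qualifies.
Product B: score 757 ≥ 720; DTI 37.7% > 36%; employment 47 ≥ 24 mo → does not qualify.
Product C: score 757 ≥ 720; DTI 37.7% > 36%; reserves 6.1 ≥ 4 mo → does not qualify.

Product A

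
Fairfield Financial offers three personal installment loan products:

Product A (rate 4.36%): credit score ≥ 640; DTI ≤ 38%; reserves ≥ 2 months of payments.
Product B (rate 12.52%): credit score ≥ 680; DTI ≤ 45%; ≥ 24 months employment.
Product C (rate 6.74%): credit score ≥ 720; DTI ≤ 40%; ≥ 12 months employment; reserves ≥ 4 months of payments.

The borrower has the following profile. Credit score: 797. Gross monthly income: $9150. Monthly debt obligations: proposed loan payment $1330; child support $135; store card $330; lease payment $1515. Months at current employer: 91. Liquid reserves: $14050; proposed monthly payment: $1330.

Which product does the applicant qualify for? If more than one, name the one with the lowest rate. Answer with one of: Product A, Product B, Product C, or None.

Total debts = (1,330 + 135 + 330 + 1,515) = 3,310; DTI = 3,310/9,150 = 36.2%.
Reserves = 14,050/1,330 = 10.6 months.
Product A: score 797 ≥ 640; DTI 36.2% ≤ 38%; reserves 10.6 ≥ 2 mo → qualifies.
Product B: score 797 ≥ 680; DTI 36.2% ≤ 45%; employment 91 ≥ 24 mo → qualifies.
Product C: score 797 ≥ 720; DTI 36.2% ≤ 40%; employment 91 ≥ 12 mo; reserves 10.6 ≥ 4 mo → qualifies.
Qualifying: Product A, Product B, Product C. Lowest rate is 4.36% → Product A.

Product A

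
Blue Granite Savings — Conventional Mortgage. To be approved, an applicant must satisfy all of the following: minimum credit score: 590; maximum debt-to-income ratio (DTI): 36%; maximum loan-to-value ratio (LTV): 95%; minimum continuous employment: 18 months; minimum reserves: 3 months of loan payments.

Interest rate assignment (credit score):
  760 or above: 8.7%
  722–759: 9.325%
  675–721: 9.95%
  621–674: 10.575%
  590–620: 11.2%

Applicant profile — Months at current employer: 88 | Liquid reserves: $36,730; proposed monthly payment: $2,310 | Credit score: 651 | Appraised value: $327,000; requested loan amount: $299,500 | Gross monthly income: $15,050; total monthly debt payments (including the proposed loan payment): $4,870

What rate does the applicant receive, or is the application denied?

Approved at 10.575%

Credit score 651 ≥ 590 (meets minimum)
Reserves = 36,730/2,310 = 15.9 months ≥ 3
DTI: 4,870 ÷ 15,050 = 32.4%, within the 36% cap
Employment 88 ≥ 18 months
Loan-to-value = 299,500/327,000 = 91.6% — pass (95% max)
All requirements met. Score 651 falls in the 621–674 tier → 10.575%.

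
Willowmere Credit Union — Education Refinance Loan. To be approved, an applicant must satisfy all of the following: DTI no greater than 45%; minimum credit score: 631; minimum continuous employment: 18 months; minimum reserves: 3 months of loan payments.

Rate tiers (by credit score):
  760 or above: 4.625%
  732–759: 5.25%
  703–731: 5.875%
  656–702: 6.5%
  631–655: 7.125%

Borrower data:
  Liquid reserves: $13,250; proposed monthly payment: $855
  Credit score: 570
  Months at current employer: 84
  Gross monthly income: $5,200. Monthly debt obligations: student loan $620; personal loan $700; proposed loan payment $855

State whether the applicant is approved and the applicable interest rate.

Credit score 570 < 631 (below minimum)
Total monthly debts = (620 + 700 + 855) = 2,175. DTI = 2,175/5,200 = 41.8% ≤ 45%
Reserves: 13,250 ÷ 855 = 15.5 months (meets 3-month minimum)
Employment 84 ≥ 18 months
Not all requirements met → denied.

Denied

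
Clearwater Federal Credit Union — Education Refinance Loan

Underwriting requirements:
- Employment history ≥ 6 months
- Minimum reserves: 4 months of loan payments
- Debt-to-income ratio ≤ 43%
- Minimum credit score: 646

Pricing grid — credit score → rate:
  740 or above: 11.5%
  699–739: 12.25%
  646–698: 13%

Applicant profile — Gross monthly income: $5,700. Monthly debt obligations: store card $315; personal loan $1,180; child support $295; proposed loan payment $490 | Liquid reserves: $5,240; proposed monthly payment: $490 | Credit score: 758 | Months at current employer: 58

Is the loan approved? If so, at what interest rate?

Credit score 758 ≥ 646 (meets minimum)
Employment 58 ≥ 6 months
Reserves: 5,240 ÷ 490 = 10.7 months (meets 4-month minimum)
Total monthly debts = (315 + 1,180 + 295 + 490) = 2,280. DTI = 2,280/5,700 = 40% ≤ 43%
All requirements met. Score 758 falls in the 740 or above tier → 11.5%.

Approved at 11.5%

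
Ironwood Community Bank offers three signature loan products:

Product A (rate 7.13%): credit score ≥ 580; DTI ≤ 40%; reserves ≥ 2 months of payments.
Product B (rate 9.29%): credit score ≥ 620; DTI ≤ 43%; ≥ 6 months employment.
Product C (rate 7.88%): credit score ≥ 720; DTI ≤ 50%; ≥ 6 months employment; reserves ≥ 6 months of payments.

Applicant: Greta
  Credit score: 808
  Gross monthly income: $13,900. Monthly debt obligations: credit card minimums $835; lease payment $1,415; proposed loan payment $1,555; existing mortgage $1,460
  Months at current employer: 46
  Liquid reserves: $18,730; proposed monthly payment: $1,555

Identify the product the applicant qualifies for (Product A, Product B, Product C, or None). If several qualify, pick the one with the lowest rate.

Product A

Total debts = (835 + 1,415 + 1,555 + 1,460) = 5,265; DTI = 5,265/13,900 = 37.9%.
Reserves = 18,730/1,555 = 12.0 months.
Product A: score 808 ≥ 580; DTI 37.9% ≤ 40%; reserves 12.0 ≥ 2 mo → qualifies.
Product B: score 808 ≥ 620; DTI 37.9% ≤ 43%; employment 46 ≥ 6 mo → qualifies.
Product C: score 808 ≥ 720; DTI 37.9% ≤ 50%; employment 46 ≥ 6 mo; reserves 12.0 ≥ 6 mo → qualifies.
Qualifying: Product A, Product B, Product C. Lowest rate is 7.13% → Product A.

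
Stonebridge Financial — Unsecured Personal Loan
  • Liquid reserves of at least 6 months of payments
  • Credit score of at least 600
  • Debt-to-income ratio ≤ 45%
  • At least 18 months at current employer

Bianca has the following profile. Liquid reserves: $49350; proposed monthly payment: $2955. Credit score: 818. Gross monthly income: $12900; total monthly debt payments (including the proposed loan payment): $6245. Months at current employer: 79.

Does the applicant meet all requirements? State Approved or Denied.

Reserves: 49,350 ÷ 2,955 = 16.7 months (meets 6-month minimum)
Credit score 818 ≥ 600 (meets)
Debt-to-income = 6,245/12,900 = 48.4% — over 45% limit
Employment 79 ≥ 18 months
Fails on DTI.

Denied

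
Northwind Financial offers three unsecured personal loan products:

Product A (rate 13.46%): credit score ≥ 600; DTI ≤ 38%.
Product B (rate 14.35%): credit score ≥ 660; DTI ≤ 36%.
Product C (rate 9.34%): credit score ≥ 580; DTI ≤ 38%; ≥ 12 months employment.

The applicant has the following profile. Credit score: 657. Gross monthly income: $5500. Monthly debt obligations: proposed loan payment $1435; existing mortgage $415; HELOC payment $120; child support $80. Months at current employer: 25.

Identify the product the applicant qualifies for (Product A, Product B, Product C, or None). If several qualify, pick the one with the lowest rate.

Product C

Total debts = (1,435 + 415 + 120 + 80) = 2,050; DTI = 2,050/5,500 = 37.3%.
Product A: score 657 ≥ 600; DTI 37.3% ≤ 38% → qualifies.
Product B: score 657 < 660; DTI 37.3% > 36% → does not qualify.
Product C: score 657 ≥ 580; DTI 37.3% ≤ 38%; employment 25 ≥ 12 mo → qualifies.
Qualifying: Product A, Product C. Lowest rate is 9.34% → Product C.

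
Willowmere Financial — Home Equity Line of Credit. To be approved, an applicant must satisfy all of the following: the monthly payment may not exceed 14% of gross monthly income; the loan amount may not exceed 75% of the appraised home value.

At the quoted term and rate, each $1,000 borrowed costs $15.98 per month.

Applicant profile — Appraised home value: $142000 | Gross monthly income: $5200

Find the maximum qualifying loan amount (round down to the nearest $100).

$45,500

Payment cap: 14% × $5,200 = $728/month.
At $15.98 per $1,000, that supports 728/15.98 × 1,000 ≈ $45,556 → $45,500.
LTV cap: 75% × $142,000 = $106,500 → $106,500.
Binding constraint: payment-to-income.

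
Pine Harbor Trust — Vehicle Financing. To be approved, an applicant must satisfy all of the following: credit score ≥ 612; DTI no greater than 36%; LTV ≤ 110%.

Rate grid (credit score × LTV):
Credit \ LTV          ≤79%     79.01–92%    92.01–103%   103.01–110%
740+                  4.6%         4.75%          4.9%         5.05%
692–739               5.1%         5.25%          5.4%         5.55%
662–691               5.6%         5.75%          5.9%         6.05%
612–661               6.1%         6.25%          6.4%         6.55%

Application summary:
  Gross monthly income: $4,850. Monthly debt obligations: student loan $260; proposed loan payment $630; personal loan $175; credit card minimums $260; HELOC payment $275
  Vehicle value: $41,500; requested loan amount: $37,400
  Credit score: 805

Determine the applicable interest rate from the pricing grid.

Credit score 805 ≥ 612; Total monthly debts = (260 + 630 + 175 + 260 + 275) = 1,600. DTI = 1,600/4,850 = 33% ≤ 36%
Loan-to-value = 37,400/41,500 = 90.1% — pass (110% max)
Row: 805 falls in 740+. Column: 90.1% falls in 79.01–92%. Rate = 4.75%.

4.75%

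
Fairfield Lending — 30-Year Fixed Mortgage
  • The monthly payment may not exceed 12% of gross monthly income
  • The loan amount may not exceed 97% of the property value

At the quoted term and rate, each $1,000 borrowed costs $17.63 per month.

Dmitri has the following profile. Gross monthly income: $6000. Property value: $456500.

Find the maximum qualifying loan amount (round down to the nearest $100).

Payment cap: 12% × $6,000 = $720/month.
At $17.63 per $1,000, that supports 720/17.63 × 1,000 ≈ $40,839 → $40,800.
LTV cap: 97% × $456,500 = $442,805 → $442,800.
Binding constraint: payment-to-income.

$40,800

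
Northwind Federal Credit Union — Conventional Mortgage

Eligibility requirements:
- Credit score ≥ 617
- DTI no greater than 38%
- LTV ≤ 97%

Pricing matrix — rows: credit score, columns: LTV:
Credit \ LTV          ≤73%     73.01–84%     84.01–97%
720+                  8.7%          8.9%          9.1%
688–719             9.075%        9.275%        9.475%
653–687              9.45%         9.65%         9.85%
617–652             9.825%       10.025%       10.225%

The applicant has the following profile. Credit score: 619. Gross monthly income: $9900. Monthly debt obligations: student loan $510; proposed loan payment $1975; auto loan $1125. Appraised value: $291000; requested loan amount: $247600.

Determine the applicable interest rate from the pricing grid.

10.225%

Credit score 619 ≥ 617; Total monthly debts = (510 + 1,975 + 1,125) = 3,610. DTI = 3,610/9,900 = 36.5% ≤ 38%
LTV = 247,600/291,000 = 85.1% ≤ 97%
Row: 619 falls in 617–652. Column: 85.1% falls in 84.01–97%. Rate = 10.225%.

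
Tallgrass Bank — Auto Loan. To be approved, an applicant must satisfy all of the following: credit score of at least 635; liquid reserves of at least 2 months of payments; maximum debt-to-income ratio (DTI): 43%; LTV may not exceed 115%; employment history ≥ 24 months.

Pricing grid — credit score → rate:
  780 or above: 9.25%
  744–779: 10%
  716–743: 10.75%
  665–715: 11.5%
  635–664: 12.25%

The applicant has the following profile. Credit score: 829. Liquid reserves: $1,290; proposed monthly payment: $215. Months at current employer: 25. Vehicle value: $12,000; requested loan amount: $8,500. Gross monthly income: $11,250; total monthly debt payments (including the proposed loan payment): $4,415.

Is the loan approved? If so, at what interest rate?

Credit score 829 ≥ 635 (meets minimum)
DTI: 4,415 ÷ 11,250 = 39.2%, within the 43% cap
LTV = 8,500/12,000 = 70.8% ≤ 115%
Reserves: 1,290 ÷ 215 = 6.0 months (meets 2-month minimum)
Employment 25 ≥ 24 months
All requirements met. Score 829 falls in the 780 or above tier → 9.25%.

Approved at 9.25%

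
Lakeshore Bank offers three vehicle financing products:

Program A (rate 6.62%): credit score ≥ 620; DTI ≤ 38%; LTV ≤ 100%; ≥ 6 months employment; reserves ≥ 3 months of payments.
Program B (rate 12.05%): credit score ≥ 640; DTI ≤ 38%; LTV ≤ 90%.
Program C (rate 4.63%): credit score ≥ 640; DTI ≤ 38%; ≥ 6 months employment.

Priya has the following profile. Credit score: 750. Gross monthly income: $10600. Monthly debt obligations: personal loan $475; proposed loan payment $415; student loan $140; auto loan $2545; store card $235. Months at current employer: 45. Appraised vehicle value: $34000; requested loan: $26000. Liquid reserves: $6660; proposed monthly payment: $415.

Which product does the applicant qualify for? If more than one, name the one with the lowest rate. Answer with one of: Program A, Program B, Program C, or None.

Total debts = (475 + 415 + 140 + 2,545 + 235) = 3,810; DTI = 3,810/10,600 = 35.9%.
LTV = 26,000/34,000 = 76.5%.
Reserves = 6,660/415 = 16.0 months.
Program A: score 750 ≥ 620; DTI 35.9% ≤ 38%; LTV 76.5% ≤ 100%; employment 45 ≥ 6 mo; reserves 16.0 ≥ 3 mo → qualifies.
Program B: score 750 ≥ 640; DTI 35.9% ≤ 38%; LTV 76.5% ≤ 90% → qualifies.
Program C: score 750 ≥ 640; DTI 35.9% ≤ 38%; employment 45 ≥ 6 mo → qualifies.
Qualifying: Program A, Program B, Program C. Lowest rate is 4.63% → Program C.

Program C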